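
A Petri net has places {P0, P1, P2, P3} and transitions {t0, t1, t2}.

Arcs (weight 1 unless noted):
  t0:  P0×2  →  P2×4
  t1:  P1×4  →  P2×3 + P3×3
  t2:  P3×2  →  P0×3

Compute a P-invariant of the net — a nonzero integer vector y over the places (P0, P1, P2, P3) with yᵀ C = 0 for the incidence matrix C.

Incidence matrix C (rows=places, cols=transitions):
       t0   t1   t2
   P0  -2    0    3
   P1   0   -4    0
   P2   4    3    0
   P3   0    3   -2

Candidate y = [2, 3, 1, 3]; check y·C column-wise:
  col t0: 2·-2 + 3·0 + 1·4 + 3·0 = 0
  col t1: 2·0 + 3·-4 + 1·3 + 3·3 = 0
  col t2: 2·3 + 3·0 + 1·0 + 3·-2 = 0

y = (P0:2, P1:3, P2:1, P3:3)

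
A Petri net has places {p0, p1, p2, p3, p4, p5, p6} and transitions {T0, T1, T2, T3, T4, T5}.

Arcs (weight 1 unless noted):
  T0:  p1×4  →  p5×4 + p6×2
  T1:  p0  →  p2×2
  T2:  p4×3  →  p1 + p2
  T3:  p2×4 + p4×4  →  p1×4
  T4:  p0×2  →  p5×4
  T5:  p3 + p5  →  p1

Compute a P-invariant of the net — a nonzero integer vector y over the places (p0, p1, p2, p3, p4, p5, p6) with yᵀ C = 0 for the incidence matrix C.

y = (p0:2, p1:2, p2:1, p3:1, p4:1, p5:1, p6:2)

Incidence matrix C (rows=places, cols=transitions):
       T0   T1   T2   T3   T4   T5
   p0   0   -1    0    0   -2    0
   p1  -4    0    1    4    0    1
   p2   0    2    1   -4    0    0
   p3   0    0    0    0    0   -1
   p4   0    0   -3   -4    0    0
   p5   4    0    0    0    4   -1
   p6   2    0    0    0    0    0

Candidate y = [2, 2, 1, 1, 1, 1, 2]; check y·C column-wise:
  col T0: 2·0 + 2·-4 + 1·0 + 1·0 + 1·0 + 1·4 + 2·2 = 0
  col T1: 2·-1 + 2·0 + 1·2 + 1·0 + 1·0 + 1·0 + 2·0 = 0
  col T2: 2·0 + 2·1 + 1·1 + 1·0 + 1·-3 + 1·0 + 2·0 = 0
  col T3: 2·0 + 2·4 + 1·-4 + 1·0 + 1·-4 + 1·0 + 2·0 = 0
  col T4: 2·-2 + 2·0 + 1·0 + 1·0 + 1·0 + 1·4 + 2·0 = 0
  col T5: 2·0 + 2·1 + 1·0 + 1·-1 + 1·0 + 1·-1 + 2·0 = 0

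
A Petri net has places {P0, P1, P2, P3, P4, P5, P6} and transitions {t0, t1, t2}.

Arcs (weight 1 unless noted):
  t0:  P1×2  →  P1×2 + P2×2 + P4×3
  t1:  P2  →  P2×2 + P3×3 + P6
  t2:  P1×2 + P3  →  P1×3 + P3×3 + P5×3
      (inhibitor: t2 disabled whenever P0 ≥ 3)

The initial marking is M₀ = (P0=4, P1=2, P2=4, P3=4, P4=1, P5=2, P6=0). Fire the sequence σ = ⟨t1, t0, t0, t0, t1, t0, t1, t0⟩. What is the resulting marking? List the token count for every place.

(P0=4, P1=2, P2=17, P3=13, P4=16, P5=2, P6=3)

step 1: fire t1:  (P0=4, P1=2, P2=4, P3=4, P4=1, P5=2, P6=0) → (P0=4, P1=2, P2=5, P3=7, P4=1, P5=2, P6=1)
step 2: fire t0:  (P0=4, P1=2, P2=5, P3=7, P4=1, P5=2, P6=1) → (P0=4, P1=2, P2=7, P3=7, P4=4, P5=2, P6=1)
step 3: fire t0:  (P0=4, P1=2, P2=7, P3=7, P4=4, P5=2, P6=1) → (P0=4, P1=2, P2=9, P3=7, P4=7, P5=2, P6=1)
step 4: fire t0:  (P0=4, P1=2, P2=9, P3=7, P4=7, P5=2, P6=1) → (P0=4, P1=2, P2=11, P3=7, P4=10, P5=2, P6=1)
step 5: fire t1:  (P0=4, P1=2, P2=11, P3=7, P4=10, P5=2, P6=1) → (P0=4, P1=2, P2=12, P3=10, P4=10, P5=2, P6=2)
step 6: fire t0:  (P0=4, P1=2, P2=12, P3=10, P4=10, P5=2, P6=2) → (P0=4, P1=2, P2=14, P3=10, P4=13, P5=2, P6=2)
step 7: fire t1:  (P0=4, P1=2, P2=14, P3=10, P4=13, P5=2, P6=2) → (P0=4, P1=2, P2=15, P3=13, P4=13, P5=2, P6=3)
step 8: fire t0:  (P0=4, P1=2, P2=15, P3=13, P4=13, P5=2, P6=3) → (P0=4, P1=2, P2=17, P3=13, P4=16, P5=2, P6=3)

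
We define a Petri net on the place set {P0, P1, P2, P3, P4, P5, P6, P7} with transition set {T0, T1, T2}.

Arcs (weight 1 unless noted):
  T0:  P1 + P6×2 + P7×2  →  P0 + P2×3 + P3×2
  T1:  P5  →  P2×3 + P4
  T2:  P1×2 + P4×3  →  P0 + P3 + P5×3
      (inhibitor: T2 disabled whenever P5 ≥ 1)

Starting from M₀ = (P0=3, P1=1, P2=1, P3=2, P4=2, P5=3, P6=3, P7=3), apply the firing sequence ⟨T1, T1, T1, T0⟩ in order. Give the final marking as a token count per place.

step 1: fire T1:  (P0=3, P1=1, P2=1, P3=2, P4=2, P5=3, P6=3, P7=3) → (P0=3, P1=1, P2=4, P3=2, P4=3, P5=2, P6=3, P7=3)
step 2: fire T1:  (P0=3, P1=1, P2=4, P3=2, P4=3, P5=2, P6=3, P7=3) → (P0=3, P1=1, P2=7, P3=2, P4=4, P5=1, P6=3, P7=3)
step 3: fire T1:  (P0=3, P1=1, P2=7, P3=2, P4=4, P5=1, P6=3, P7=3) → (P0=3, P1=1, P2=10, P3=2, P4=5, P5=0, P6=3, P7=3)
step 4: fire T0:  (P0=3, P1=1, P2=10, P3=2, P4=5, P5=0, P6=3, P7=3) → (P0=4, P1=0, P2=13, P3=4, P4=5, P5=0, P6=1, P7=1)

(P0=4, P1=0, P2=13, P3=4, P4=5, P5=0, P6=1, P7=1)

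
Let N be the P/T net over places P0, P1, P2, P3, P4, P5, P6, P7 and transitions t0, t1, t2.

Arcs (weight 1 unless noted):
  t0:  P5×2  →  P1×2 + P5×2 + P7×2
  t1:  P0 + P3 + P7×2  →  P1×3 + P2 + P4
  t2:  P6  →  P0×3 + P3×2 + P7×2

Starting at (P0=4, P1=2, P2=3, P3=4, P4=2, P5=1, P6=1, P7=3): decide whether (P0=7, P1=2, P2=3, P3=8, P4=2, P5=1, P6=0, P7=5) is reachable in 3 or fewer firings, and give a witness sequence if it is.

NO — not reachable within 3 firings

depth 0: 1 marking
depth 1: 3 markings reached so far
depth 2: 4 markings reached so far
depth 3: 5 markings reached so far
target is not among the 5 markings reachable within 3 steps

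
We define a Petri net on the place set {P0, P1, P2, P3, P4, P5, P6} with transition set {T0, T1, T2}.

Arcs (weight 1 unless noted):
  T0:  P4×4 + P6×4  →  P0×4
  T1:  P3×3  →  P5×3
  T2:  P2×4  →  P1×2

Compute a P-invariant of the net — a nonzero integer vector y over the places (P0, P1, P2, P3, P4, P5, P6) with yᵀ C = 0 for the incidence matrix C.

y = (P0:0, P1:2, P2:1, P3:0, P4:0, P5:0, P6:0)

Incidence matrix C (rows=places, cols=transitions):
       T0   T1   T2
   P0   4    0    0
   P1   0    0    2
   P2   0    0   -4
   P3   0   -3    0
   P4  -4    0    0
   P5   0    3    0
   P6  -4    0    0

Candidate y = [0, 2, 1, 0, 0, 0, 0]; check y·C column-wise:
  col T0: 0·4 + 2·0 + 1·0 + 0·-4 + 0·-4 = 0
  col T1: 2·0 + 1·0 + 0·-3 + 0·3 = 0
  col T2: 2·2 + 1·-4 = 0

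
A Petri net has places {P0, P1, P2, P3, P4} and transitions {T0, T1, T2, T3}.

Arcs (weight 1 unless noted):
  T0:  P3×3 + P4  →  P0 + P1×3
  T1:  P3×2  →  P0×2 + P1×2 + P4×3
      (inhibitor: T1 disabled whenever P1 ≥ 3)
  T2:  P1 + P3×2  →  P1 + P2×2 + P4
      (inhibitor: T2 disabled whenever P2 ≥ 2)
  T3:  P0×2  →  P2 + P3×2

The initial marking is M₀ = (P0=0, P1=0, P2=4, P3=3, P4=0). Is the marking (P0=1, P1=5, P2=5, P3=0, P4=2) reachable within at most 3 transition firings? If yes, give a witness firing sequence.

YES — reachable via ⟨T1, T3, T0⟩ (3 firings)

step 1: fire T1:  (P0=0, P1=0, P2=4, P3=3, P4=0) → (P0=2, P1=2, P2=4, P3=1, P4=3)
step 2: fire T3:  (P0=2, P1=2, P2=4, P3=1, P4=3) → (P0=0, P1=2, P2=5, P3=3, P4=3)
step 3: fire T0:  (P0=0, P1=2, P2=5, P3=3, P4=3) → (P0=1, P1=5, P2=5, P3=0, P4=2)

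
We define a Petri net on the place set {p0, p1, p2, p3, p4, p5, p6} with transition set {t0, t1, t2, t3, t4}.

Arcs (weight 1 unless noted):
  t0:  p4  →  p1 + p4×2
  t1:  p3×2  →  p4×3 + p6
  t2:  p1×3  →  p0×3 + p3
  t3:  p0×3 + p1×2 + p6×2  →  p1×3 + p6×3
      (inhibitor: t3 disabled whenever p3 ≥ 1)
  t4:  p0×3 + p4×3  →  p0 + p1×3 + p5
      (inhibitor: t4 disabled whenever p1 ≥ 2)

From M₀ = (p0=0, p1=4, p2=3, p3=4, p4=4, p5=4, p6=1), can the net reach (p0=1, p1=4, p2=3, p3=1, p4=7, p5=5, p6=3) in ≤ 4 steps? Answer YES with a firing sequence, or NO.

step 1: fire t1:  (p0=0, p1=4, p2=3, p3=4, p4=4, p5=4, p6=1) → (p0=0, p1=4, p2=3, p3=2, p4=7, p5=4, p6=2)
step 2: fire t1:  (p0=0, p1=4, p2=3, p3=2, p4=7, p5=4, p6=2) → (p0=0, p1=4, p2=3, p3=0, p4=10, p5=4, p6=3)
step 3: fire t2:  (p0=0, p1=4, p2=3, p3=0, p4=10, p5=4, p6=3) → (p0=3, p1=1, p2=3, p3=1, p4=10, p5=4, p6=3)
step 4: fire t4:  (p0=3, p1=1, p2=3, p3=1, p4=10, p5=4, p6=3) → (p0=1, p1=4, p2=3, p3=1, p4=7, p5=5, p6=3)

YES — reachable via ⟨t1, t1, t2, t4⟩ (4 firings)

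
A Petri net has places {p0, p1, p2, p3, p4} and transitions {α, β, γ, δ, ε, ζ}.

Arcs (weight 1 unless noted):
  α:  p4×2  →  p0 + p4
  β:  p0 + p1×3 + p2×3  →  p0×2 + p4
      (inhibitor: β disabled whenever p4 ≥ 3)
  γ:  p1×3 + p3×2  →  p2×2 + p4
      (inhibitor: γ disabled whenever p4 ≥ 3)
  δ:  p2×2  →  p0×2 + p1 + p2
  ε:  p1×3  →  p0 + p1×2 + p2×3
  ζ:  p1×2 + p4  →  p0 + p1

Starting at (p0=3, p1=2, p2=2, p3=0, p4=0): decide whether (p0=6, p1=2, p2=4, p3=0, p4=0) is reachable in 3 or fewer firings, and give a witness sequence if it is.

step 1: fire δ:  (p0=3, p1=2, p2=2, p3=0, p4=0) → (p0=5, p1=3, p2=1, p3=0, p4=0)
step 2: fire ε:  (p0=5, p1=3, p2=1, p3=0, p4=0) → (p0=6, p1=2, p2=4, p3=0, p4=0)

YES — reachable via ⟨δ, ε⟩ (2 firings)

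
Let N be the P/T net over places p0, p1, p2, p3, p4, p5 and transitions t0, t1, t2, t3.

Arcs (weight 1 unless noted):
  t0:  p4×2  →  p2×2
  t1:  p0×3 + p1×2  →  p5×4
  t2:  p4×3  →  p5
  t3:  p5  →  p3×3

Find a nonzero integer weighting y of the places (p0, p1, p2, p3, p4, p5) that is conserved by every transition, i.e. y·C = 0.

y = (p0:2, p1:-3, p2:0, p3:0, p4:0, p5:0)

Incidence matrix C (rows=places, cols=transitions):
       t0   t1   t2   t3
   p0   0   -3    0    0
   p1   0   -2    0    0
   p2   2    0    0    0
   p3   0    0    0    3
   p4  -2    0   -3    0
   p5   0    4    1   -1

Candidate y = [2, -3, 0, 0, 0, 0]; check y·C column-wise:
  col t0: 2·0 + -3·0 + 0·2 + 0·-2 = 0
  col t1: 2·-3 + -3·-2 + 0·4 = 0
  col t2: 2·0 + -3·0 + 0·-3 + 0·1 = 0
  col t3: 2·0 + -3·0 + 0·3 + 0·-1 = 0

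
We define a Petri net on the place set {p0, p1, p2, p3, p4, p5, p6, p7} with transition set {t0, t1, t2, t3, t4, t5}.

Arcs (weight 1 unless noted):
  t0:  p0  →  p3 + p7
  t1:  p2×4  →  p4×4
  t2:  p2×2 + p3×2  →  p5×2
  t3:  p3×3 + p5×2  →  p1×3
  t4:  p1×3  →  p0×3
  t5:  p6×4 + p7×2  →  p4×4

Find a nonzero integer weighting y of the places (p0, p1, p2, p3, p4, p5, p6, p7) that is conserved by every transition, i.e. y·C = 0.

y = (p0:1, p1:1, p2:-1, p3:1, p4:-1, p5:0, p6:-1, p7:0)

Incidence matrix C (rows=places, cols=transitions):
       t0   t1   t2   t3   t4   t5
   p0  -1    0    0    0    3    0
   p1   0    0    0    3   -3    0
   p2   0   -4   -2    0    0    0
   p3   1    0   -2   -3    0    0
   p4   0    4    0    0    0    4
   p5   0    0    2   -2    0    0
   p6   0    0    0    0    0   -4
   p7   1    0    0    0    0   -2

Candidate y = [1, 1, -1, 1, -1, 0, -1, 0]; check y·C column-wise:
  col t0: 1·-1 + 1·0 + -1·0 + 1·1 + -1·0 + -1·0 + 0·1 = 0
  col t1: 1·0 + 1·0 + -1·-4 + 1·0 + -1·4 + -1·0 = 0
  col t2: 1·0 + 1·0 + -1·-2 + 1·-2 + -1·0 + 0·2 + -1·0 = 0
  col t3: 1·0 + 1·3 + -1·0 + 1·-3 + -1·0 + 0·-2 + -1·0 = 0
  col t4: 1·3 + 1·-3 + -1·0 + 1·0 + -1·0 + -1·0 = 0
  col t5: 1·0 + 1·0 + -1·0 + 1·0 + -1·4 + -1·-4 + 0·-2 = 0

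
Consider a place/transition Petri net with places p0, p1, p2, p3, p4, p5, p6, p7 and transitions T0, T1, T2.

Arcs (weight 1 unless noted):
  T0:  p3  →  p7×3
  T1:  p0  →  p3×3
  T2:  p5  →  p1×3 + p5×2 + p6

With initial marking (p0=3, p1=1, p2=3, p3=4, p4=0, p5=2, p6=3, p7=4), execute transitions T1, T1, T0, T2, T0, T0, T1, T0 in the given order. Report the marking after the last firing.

(p0=0, p1=4, p2=3, p3=9, p4=0, p5=3, p6=4, p7=16)

step 1: fire T1:  (p0=3, p1=1, p2=3, p3=4, p4=0, p5=2, p6=3, p7=4) → (p0=2, p1=1, p2=3, p3=7, p4=0, p5=2, p6=3, p7=4)
step 2: fire T1:  (p0=2, p1=1, p2=3, p3=7, p4=0, p5=2, p6=3, p7=4) → (p0=1, p1=1, p2=3, p3=10, p4=0, p5=2, p6=3, p7=4)
step 3: fire T0:  (p0=1, p1=1, p2=3, p3=10, p4=0, p5=2, p6=3, p7=4) → (p0=1, p1=1, p2=3, p3=9, p4=0, p5=2, p6=3, p7=7)
step 4: fire T2:  (p0=1, p1=1, p2=3, p3=9, p4=0, p5=2, p6=3, p7=7) → (p0=1, p1=4, p2=3, p3=9, p4=0, p5=3, p6=4, p7=7)
step 5: fire T0:  (p0=1, p1=4, p2=3, p3=9, p4=0, p5=3, p6=4, p7=7) → (p0=1, p1=4, p2=3, p3=8, p4=0, p5=3, p6=4, p7=10)
step 6: fire T0:  (p0=1, p1=4, p2=3, p3=8, p4=0, p5=3, p6=4, p7=10) → (p0=1, p1=4, p2=3, p3=7, p4=0, p5=3, p6=4, p7=13)
step 7: fire T1:  (p0=1, p1=4, p2=3, p3=7, p4=0, p5=3, p6=4, p7=13) → (p0=0, p1=4, p2=3, p3=10, p4=0, p5=3, p6=4, p7=13)
step 8: fire T0:  (p0=0, p1=4, p2=3, p3=10, p4=0, p5=3, p6=4, p7=13) → (p0=0, p1=4, p2=3, p3=9, p4=0, p5=3, p6=4, p7=16)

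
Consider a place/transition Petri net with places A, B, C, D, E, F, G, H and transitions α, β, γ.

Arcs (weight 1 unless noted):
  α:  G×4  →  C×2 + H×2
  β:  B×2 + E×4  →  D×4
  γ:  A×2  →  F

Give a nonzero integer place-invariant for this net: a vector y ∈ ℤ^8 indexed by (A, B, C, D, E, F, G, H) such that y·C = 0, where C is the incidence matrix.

y = (A:0, B:2, C:0, D:1, E:0, F:0, G:0, H:0)

Incidence matrix C (rows=places, cols=transitions):
        α    β    γ
    A   0    0   -2
    B   0   -2    0
    C   2    0    0
    D   0    4    0
    E   0   -4    0
    F   0    0    1
    G  -4    0    0
    H   2    0    0

Candidate y = [0, 2, 0, 1, 0, 0, 0, 0]; check y·C column-wise:
  col α: 2·0 + 0·2 + 1·0 + 0·-4 + 0·2 = 0
  col β: 2·-2 + 1·4 + 0·-4 = 0
  col γ: 0·-2 + 2·0 + 1·0 + 0·1 = 0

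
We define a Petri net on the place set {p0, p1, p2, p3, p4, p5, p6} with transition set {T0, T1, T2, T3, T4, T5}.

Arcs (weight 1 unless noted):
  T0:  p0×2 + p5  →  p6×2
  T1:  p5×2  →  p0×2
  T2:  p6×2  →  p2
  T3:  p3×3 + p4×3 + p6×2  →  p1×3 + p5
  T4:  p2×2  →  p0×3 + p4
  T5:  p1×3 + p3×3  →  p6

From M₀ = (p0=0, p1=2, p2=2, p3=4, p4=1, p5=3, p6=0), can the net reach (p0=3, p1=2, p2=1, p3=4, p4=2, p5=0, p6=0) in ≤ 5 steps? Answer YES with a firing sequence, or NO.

YES — reachable via ⟨T1, T0, T2, T4⟩ (4 firings)

step 1: fire T1:  (p0=0, p1=2, p2=2, p3=4, p4=1, p5=3, p6=0) → (p0=2, p1=2, p2=2, p3=4, p4=1, p5=1, p6=0)
step 2: fire T0:  (p0=2, p1=2, p2=2, p3=4, p4=1, p5=1, p6=0) → (p0=0, p1=2, p2=2, p3=4, p4=1, p5=0, p6=2)
step 3: fire T2:  (p0=0, p1=2, p2=2, p3=4, p4=1, p5=0, p6=2) → (p0=0, p1=2, p2=3, p3=4, p4=1, p5=0, p6=0)
step 4: fire T4:  (p0=0, p1=2, p2=3, p3=4, p4=1, p5=0, p6=0) → (p0=3, p1=2, p2=1, p3=4, p4=2, p5=0, p6=0)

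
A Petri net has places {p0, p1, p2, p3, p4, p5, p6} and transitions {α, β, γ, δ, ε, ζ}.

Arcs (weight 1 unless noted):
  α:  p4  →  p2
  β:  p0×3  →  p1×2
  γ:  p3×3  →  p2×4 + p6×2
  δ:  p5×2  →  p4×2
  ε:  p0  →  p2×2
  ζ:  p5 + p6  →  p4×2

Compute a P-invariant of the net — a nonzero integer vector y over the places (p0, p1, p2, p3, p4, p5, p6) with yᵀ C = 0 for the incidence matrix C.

Incidence matrix C (rows=places, cols=transitions):
        α    β    γ    δ    ε    ζ
   p0   0   -3    0    0   -1    0
   p1   0    2    0    0    0    0
   p2   1    0    4    0    2    0
   p3   0    0   -3    0    0    0
   p4  -1    0    0    2    0    2
   p5   0    0    0   -2    0   -1
   p6   0    0    2    0    0   -1

Candidate y = [2, 3, 1, 2, 1, 1, 1]; check y·C column-wise:
  col α: 2·0 + 3·0 + 1·1 + 2·0 + 1·-1 + 1·0 + 1·0 = 0
  col β: 2·-3 + 3·2 + 1·0 + 2·0 + 1·0 + 1·0 + 1·0 = 0
  col γ: 2·0 + 3·0 + 1·4 + 2·-3 + 1·0 + 1·0 + 1·2 = 0
  col δ: 2·0 + 3·0 + 1·0 + 2·0 + 1·2 + 1·-2 + 1·0 = 0
  col ε: 2·-1 + 3·0 + 1·2 + 2·0 + 1·0 + 1·0 + 1·0 = 0
  col ζ: 2·0 + 3·0 + 1·0 + 2·0 + 1·2 + 1·-1 + 1·-1 = 0

y = (p0:2, p1:3, p2:1, p3:2, p4:1, p5:1, p6:1)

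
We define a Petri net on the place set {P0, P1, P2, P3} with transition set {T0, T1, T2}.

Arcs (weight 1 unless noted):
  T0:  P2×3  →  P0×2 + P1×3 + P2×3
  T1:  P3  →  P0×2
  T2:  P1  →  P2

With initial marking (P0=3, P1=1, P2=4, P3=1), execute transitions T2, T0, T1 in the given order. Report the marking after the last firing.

step 1: fire T2:  (P0=3, P1=1, P2=4, P3=1) → (P0=3, P1=0, P2=5, P3=1)
step 2: fire T0:  (P0=3, P1=0, P2=5, P3=1) → (P0=5, P1=3, P2=5, P3=1)
step 3: fire T1:  (P0=5, P1=3, P2=5, P3=1) → (P0=7, P1=3, P2=5, P3=0)

(P0=7, P1=3, P2=5, P3=0)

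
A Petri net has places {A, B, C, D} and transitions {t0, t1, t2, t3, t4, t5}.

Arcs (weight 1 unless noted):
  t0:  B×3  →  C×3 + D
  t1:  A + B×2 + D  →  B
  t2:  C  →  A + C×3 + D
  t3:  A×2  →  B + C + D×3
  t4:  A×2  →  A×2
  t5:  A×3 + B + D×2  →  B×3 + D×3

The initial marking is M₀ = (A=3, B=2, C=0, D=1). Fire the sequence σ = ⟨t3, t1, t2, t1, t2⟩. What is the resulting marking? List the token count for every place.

step 1: fire t3:  (A=3, B=2, C=0, D=1) → (A=1, B=3, C=1, D=4)
step 2: fire t1:  (A=1, B=3, C=1, D=4) → (A=0, B=2, C=1, D=3)
step 3: fire t2:  (A=0, B=2, C=1, D=3) → (A=1, B=2, C=3, D=4)
step 4: fire t1:  (A=1, B=2, C=3, D=4) → (A=0, B=1, C=3, D=3)
step 5: fire t2:  (A=0, B=1, C=3, D=3) → (A=1, B=1, C=5, D=4)

(A=1, B=1, C=5, D=4)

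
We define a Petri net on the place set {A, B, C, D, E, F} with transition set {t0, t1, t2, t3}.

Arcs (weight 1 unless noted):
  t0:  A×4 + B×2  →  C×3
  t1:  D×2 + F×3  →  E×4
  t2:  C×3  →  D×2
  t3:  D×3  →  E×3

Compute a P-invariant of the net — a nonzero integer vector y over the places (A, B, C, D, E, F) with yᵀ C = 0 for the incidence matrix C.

Incidence matrix C (rows=places, cols=transitions):
       t0   t1   t2   t3
    A  -4    0    0    0
    B  -2    0    0    0
    C   3    0   -3    0
    D   0   -2    2   -3
    E   0    4    0    3
    F   0   -3    0    0

Candidate y = [1, -2, 0, 0, 0, 0]; check y·C column-wise:
  col t0: 1·-4 + -2·-2 + 0·3 = 0
  col t1: 1·0 + -2·0 + 0·-2 + 0·4 + 0·-3 = 0
  col t2: 1·0 + -2·0 + 0·-3 + 0·2 = 0
  col t3: 1·0 + -2·0 + 0·-3 + 0·3 = 0

y = (A:1, B:-2, C:0, D:0, E:0, F:0)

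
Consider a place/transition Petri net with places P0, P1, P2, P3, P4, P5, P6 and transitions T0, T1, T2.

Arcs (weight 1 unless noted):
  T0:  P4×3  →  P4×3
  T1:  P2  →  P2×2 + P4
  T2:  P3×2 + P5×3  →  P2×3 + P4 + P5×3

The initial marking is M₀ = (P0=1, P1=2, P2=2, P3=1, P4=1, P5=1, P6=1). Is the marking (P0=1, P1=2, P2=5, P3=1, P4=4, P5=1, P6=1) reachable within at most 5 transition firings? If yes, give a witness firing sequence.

step 1: fire T1:  (P0=1, P1=2, P2=2, P3=1, P4=1, P5=1, P6=1) → (P0=1, P1=2, P2=3, P3=1, P4=2, P5=1, P6=1)
step 2: fire T1:  (P0=1, P1=2, P2=3, P3=1, P4=2, P5=1, P6=1) → (P0=1, P1=2, P2=4, P3=1, P4=3, P5=1, P6=1)
step 3: fire T1:  (P0=1, P1=2, P2=4, P3=1, P4=3, P5=1, P6=1) → (P0=1, P1=2, P2=5, P3=1, P4=4, P5=1, P6=1)

YES — reachable via ⟨T1, T1, T1⟩ (3 firings)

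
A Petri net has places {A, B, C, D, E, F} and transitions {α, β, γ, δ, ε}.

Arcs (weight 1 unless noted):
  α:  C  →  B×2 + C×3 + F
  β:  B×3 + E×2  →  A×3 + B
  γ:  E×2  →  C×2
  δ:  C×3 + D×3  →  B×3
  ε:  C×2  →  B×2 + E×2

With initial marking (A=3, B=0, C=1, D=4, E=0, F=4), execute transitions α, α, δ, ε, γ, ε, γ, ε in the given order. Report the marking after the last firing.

step 1: fire α:  (A=3, B=0, C=1, D=4, E=0, F=4) → (A=3, B=2, C=3, D=4, E=0, F=5)
step 2: fire α:  (A=3, B=2, C=3, D=4, E=0, F=5) → (A=3, B=4, C=5, D=4, E=0, F=6)
step 3: fire δ:  (A=3, B=4, C=5, D=4, E=0, F=6) → (A=3, B=7, C=2, D=1, E=0, F=6)
step 4: fire ε:  (A=3, B=7, C=2, D=1, E=0, F=6) → (A=3, B=9, C=0, D=1, E=2, F=6)
step 5: fire γ:  (A=3, B=9, C=0, D=1, E=2, F=6) → (A=3, B=9, C=2, D=1, E=0, F=6)
step 6: fire ε:  (A=3, B=9, C=2, D=1, E=0, F=6) → (A=3, B=11, C=0, D=1, E=2, F=6)
step 7: fire γ:  (A=3, B=11, C=0, D=1, E=2, F=6) → (A=3, B=11, C=2, D=1, E=0, F=6)
step 8: fire ε:  (A=3, B=11, C=2, D=1, E=0, F=6) → (A=3, B=13, C=0, D=1, E=2, F=6)

(A=3, B=13, C=0, D=1, E=2, F=6)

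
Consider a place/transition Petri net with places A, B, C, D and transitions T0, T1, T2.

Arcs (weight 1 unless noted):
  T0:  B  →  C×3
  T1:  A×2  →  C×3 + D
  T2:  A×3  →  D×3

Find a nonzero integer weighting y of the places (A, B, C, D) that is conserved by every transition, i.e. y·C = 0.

Incidence matrix C (rows=places, cols=transitions):
       T0   T1   T2
    A   0   -2   -3
    B  -1    0    0
    C   3    3    0
    D   0    1    3

Candidate y = [3, 3, 1, 3]; check y·C column-wise:
  col T0: 3·0 + 3·-1 + 1·3 + 3·0 = 0
  col T1: 3·-2 + 3·0 + 1·3 + 3·1 = 0
  col T2: 3·-3 + 3·0 + 1·0 + 3·3 = 0

y = (A:3, B:3, C:1, D:3)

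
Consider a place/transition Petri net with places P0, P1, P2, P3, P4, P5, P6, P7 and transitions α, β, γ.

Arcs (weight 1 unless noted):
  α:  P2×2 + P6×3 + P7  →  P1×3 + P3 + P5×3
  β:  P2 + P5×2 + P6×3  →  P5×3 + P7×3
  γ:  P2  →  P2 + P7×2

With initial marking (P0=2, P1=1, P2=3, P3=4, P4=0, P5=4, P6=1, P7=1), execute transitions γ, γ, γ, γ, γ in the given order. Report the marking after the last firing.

(P0=2, P1=1, P2=3, P3=4, P4=0, P5=4, P6=1, P7=11)

step 1: fire γ:  (P0=2, P1=1, P2=3, P3=4, P4=0, P5=4, P6=1, P7=1) → (P0=2, P1=1, P2=3, P3=4, P4=0, P5=4, P6=1, P7=3)
step 2: fire γ:  (P0=2, P1=1, P2=3, P3=4, P4=0, P5=4, P6=1, P7=3) → (P0=2, P1=1, P2=3, P3=4, P4=0, P5=4, P6=1, P7=5)
step 3: fire γ:  (P0=2, P1=1, P2=3, P3=4, P4=0, P5=4, P6=1, P7=5) → (P0=2, P1=1, P2=3, P3=4, P4=0, P5=4, P6=1, P7=7)
step 4: fire γ:  (P0=2, P1=1, P2=3, P3=4, P4=0, P5=4, P6=1, P7=7) → (P0=2, P1=1, P2=3, P3=4, P4=0, P5=4, P6=1, P7=9)
step 5: fire γ:  (P0=2, P1=1, P2=3, P3=4, P4=0, P5=4, P6=1, P7=9) → (P0=2, P1=1, P2=3, P3=4, P4=0, P5=4, P6=1, P7=11)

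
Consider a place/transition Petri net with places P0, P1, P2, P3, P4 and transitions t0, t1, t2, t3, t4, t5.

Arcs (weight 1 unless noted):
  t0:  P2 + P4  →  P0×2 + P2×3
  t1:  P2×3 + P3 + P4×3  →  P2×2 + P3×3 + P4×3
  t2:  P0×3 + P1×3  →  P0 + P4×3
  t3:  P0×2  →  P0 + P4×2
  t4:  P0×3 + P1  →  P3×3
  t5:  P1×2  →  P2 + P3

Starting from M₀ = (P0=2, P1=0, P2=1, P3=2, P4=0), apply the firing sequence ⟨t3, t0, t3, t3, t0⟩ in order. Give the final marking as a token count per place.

(P0=3, P1=0, P2=5, P3=2, P4=4)

step 1: fire t3:  (P0=2, P1=0, P2=1, P3=2, P4=0) → (P0=1, P1=0, P2=1, P3=2, P4=2)
step 2: fire t0:  (P0=1, P1=0, P2=1, P3=2, P4=2) → (P0=3, P1=0, P2=3, P3=2, P4=1)
step 3: fire t3:  (P0=3, P1=0, P2=3, P3=2, P4=1) → (P0=2, P1=0, P2=3, P3=2, P4=3)
step 4: fire t3:  (P0=2, P1=0, P2=3, P3=2, P4=3) → (P0=1, P1=0, P2=3, P3=2, P4=5)
step 5: fire t0:  (P0=1, P1=0, P2=3, P3=2, P4=5) → (P0=3, P1=0, P2=5, P3=2, P4=4)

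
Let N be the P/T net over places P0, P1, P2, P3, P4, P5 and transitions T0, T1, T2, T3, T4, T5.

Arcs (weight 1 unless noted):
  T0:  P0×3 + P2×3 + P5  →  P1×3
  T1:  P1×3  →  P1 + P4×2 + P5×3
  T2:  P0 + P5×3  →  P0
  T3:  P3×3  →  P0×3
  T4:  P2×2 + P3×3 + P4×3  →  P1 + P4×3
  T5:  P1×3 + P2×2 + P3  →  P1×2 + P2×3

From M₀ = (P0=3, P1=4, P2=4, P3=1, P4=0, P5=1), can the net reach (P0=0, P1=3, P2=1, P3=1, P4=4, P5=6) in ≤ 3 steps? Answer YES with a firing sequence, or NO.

step 1: fire T0:  (P0=3, P1=4, P2=4, P3=1, P4=0, P5=1) → (P0=0, P1=7, P2=1, P3=1, P4=0, P5=0)
step 2: fire T1:  (P0=0, P1=7, P2=1, P3=1, P4=0, P5=0) → (P0=0, P1=5, P2=1, P3=1, P4=2, P5=3)
step 3: fire T1:  (P0=0, P1=5, P2=1, P3=1, P4=2, P5=3) → (P0=0, P1=3, P2=1, P3=1, P4=4, P5=6)

YES — reachable via ⟨T0, T1, T1⟩ (3 firings)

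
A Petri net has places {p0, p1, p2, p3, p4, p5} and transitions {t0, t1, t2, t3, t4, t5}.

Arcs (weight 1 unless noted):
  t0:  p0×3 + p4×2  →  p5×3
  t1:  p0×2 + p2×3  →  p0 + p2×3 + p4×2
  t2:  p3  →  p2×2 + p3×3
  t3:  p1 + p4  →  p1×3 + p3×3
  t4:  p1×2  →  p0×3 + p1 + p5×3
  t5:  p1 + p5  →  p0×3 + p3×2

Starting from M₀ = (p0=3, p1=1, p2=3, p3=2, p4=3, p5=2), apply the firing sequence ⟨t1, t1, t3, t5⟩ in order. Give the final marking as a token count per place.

(p0=4, p1=2, p2=3, p3=7, p4=6, p5=1)

step 1: fire t1:  (p0=3, p1=1, p2=3, p3=2, p4=3, p5=2) → (p0=2, p1=1, p2=3, p3=2, p4=5, p5=2)
step 2: fire t1:  (p0=2, p1=1, p2=3, p3=2, p4=5, p5=2) → (p0=1, p1=1, p2=3, p3=2, p4=7, p5=2)
step 3: fire t3:  (p0=1, p1=1, p2=3, p3=2, p4=7, p5=2) → (p0=1, p1=3, p2=3, p3=5, p4=6, p5=2)
step 4: fire t5:  (p0=1, p1=3, p2=3, p3=5, p4=6, p5=2) → (p0=4, p1=2, p2=3, p3=7, p4=6, p5=1)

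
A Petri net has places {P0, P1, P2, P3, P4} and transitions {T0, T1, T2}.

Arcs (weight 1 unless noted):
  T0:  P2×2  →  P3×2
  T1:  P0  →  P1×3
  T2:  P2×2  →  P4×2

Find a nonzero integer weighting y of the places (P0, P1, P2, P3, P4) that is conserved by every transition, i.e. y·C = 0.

Incidence matrix C (rows=places, cols=transitions):
       T0   T1   T2
   P0   0   -1    0
   P1   0    3    0
   P2  -2    0   -2
   P3   2    0    0
   P4   0    0    2

Candidate y = [3, 1, 0, 0, 0]; check y·C column-wise:
  col T0: 3·0 + 1·0 + 0·-2 + 0·2 = 0
  col T1: 3·-1 + 1·3 = 0
  col T2: 3·0 + 1·0 + 0·-2 + 0·2 = 0

y = (P0:3, P1:1, P2:0, P3:0, P4:0)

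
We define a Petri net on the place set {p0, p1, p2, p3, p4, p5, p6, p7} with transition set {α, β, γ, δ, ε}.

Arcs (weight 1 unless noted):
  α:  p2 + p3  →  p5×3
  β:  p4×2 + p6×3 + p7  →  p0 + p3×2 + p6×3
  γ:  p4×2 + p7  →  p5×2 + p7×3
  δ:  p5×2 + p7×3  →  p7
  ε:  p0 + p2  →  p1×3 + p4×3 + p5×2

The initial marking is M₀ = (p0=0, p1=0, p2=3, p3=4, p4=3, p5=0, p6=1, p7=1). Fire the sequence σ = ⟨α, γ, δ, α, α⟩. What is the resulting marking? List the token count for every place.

(p0=0, p1=0, p2=0, p3=1, p4=1, p5=9, p6=1, p7=1)

step 1: fire α:  (p0=0, p1=0, p2=3, p3=4, p4=3, p5=0, p6=1, p7=1) → (p0=0, p1=0, p2=2, p3=3, p4=3, p5=3, p6=1, p7=1)
step 2: fire γ:  (p0=0, p1=0, p2=2, p3=3, p4=3, p5=3, p6=1, p7=1) → (p0=0, p1=0, p2=2, p3=3, p4=1, p5=5, p6=1, p7=3)
step 3: fire δ:  (p0=0, p1=0, p2=2, p3=3, p4=1, p5=5, p6=1, p7=3) → (p0=0, p1=0, p2=2, p3=3, p4=1, p5=3, p6=1, p7=1)
step 4: fire α:  (p0=0, p1=0, p2=2, p3=3, p4=1, p5=3, p6=1, p7=1) → (p0=0, p1=0, p2=1, p3=2, p4=1, p5=6, p6=1, p7=1)
step 5: fire α:  (p0=0, p1=0, p2=1, p3=2, p4=1, p5=6, p6=1, p7=1) → (p0=0, p1=0, p2=0, p3=1, p4=1, p5=9, p6=1, p7=1)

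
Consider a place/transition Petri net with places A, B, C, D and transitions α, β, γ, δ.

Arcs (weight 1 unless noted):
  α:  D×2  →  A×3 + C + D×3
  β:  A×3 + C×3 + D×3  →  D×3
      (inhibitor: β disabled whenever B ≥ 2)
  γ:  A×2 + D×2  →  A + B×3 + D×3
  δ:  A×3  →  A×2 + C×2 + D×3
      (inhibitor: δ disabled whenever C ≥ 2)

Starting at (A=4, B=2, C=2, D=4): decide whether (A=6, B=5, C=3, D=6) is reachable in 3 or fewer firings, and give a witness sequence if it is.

step 1: fire α:  (A=4, B=2, C=2, D=4) → (A=7, B=2, C=3, D=5)
step 2: fire γ:  (A=7, B=2, C=3, D=5) → (A=6, B=5, C=3, D=6)

YES — reachable via ⟨α, γ⟩ (2 firings)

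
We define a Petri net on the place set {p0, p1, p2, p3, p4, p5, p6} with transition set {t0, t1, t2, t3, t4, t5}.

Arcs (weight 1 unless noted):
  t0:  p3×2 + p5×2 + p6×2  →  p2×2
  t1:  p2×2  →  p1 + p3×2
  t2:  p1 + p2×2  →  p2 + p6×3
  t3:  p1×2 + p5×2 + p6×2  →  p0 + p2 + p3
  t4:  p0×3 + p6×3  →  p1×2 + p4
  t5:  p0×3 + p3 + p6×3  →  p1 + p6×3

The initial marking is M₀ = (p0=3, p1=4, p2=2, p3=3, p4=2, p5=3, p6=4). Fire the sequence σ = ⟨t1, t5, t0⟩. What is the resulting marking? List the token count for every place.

(p0=0, p1=6, p2=2, p3=2, p4=2, p5=1, p6=2)

step 1: fire t1:  (p0=3, p1=4, p2=2, p3=3, p4=2, p5=3, p6=4) → (p0=3, p1=5, p2=0, p3=5, p4=2, p5=3, p6=4)
step 2: fire t5:  (p0=3, p1=5, p2=0, p3=5, p4=2, p5=3, p6=4) → (p0=0, p1=6, p2=0, p3=4, p4=2, p5=3, p6=4)
step 3: fire t0:  (p0=0, p1=6, p2=0, p3=4, p4=2, p5=3, p6=4) → (p0=0, p1=6, p2=2, p3=2, p4=2, p5=1, p6=2)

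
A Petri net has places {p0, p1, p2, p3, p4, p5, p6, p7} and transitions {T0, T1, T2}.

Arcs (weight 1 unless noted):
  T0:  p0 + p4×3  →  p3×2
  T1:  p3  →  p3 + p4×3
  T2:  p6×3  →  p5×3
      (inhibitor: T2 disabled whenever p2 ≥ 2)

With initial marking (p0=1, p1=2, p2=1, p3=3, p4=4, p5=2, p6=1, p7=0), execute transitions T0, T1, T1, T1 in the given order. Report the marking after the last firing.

step 1: fire T0:  (p0=1, p1=2, p2=1, p3=3, p4=4, p5=2, p6=1, p7=0) → (p0=0, p1=2, p2=1, p3=5, p4=1, p5=2, p6=1, p7=0)
step 2: fire T1:  (p0=0, p1=2, p2=1, p3=5, p4=1, p5=2, p6=1, p7=0) → (p0=0, p1=2, p2=1, p3=5, p4=4, p5=2, p6=1, p7=0)
step 3: fire T1:  (p0=0, p1=2, p2=1, p3=5, p4=4, p5=2, p6=1, p7=0) → (p0=0, p1=2, p2=1, p3=5, p4=7, p5=2, p6=1, p7=0)
step 4: fire T1:  (p0=0, p1=2, p2=1, p3=5, p4=7, p5=2, p6=1, p7=0) → (p0=0, p1=2, p2=1, p3=5, p4=10, p5=2, p6=1, p7=0)

(p0=0, p1=2, p2=1, p3=5, p4=10, p5=2, p6=1, p7=0)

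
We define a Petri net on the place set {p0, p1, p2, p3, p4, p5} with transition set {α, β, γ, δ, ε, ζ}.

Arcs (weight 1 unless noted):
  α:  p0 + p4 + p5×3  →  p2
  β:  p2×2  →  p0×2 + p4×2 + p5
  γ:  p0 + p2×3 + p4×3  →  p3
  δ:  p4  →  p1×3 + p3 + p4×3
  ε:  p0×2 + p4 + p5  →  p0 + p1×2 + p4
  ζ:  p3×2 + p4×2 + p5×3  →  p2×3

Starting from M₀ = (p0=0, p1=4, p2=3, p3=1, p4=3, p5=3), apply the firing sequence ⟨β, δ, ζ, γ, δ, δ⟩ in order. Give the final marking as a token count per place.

(p0=1, p1=13, p2=1, p3=3, p4=6, p5=1)

step 1: fire β:  (p0=0, p1=4, p2=3, p3=1, p4=3, p5=3) → (p0=2, p1=4, p2=1, p3=1, p4=5, p5=4)
step 2: fire δ:  (p0=2, p1=4, p2=1, p3=1, p4=5, p5=4) → (p0=2, p1=7, p2=1, p3=2, p4=7, p5=4)
step 3: fire ζ:  (p0=2, p1=7, p2=1, p3=2, p4=7, p5=4) → (p0=2, p1=7, p2=4, p3=0, p4=5, p5=1)
step 4: fire γ:  (p0=2, p1=7, p2=4, p3=0, p4=5, p5=1) → (p0=1, p1=7, p2=1, p3=1, p4=2, p5=1)
step 5: fire δ:  (p0=1, p1=7, p2=1, p3=1, p4=2, p5=1) → (p0=1, p1=10, p2=1, p3=2, p4=4, p5=1)
step 6: fire δ:  (p0=1, p1=10, p2=1, p3=2, p4=4, p5=1) → (p0=1, p1=13, p2=1, p3=3, p4=6, p5=1)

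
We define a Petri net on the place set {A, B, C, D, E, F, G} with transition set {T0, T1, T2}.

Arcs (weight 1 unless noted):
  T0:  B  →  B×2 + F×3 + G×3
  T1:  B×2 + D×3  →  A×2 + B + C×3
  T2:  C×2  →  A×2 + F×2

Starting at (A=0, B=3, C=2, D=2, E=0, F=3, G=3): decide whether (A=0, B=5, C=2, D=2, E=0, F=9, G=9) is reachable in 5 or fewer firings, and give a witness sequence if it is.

YES — reachable via ⟨T0, T0⟩ (2 firings)

step 1: fire T0:  (A=0, B=3, C=2, D=2, E=0, F=3, G=3) → (A=0, B=4, C=2, D=2, E=0, F=6, G=6)
step 2: fire T0:  (A=0, B=4, C=2, D=2, E=0, F=6, G=6) → (A=0, B=5, C=2, D=2, E=0, F=9, G=9)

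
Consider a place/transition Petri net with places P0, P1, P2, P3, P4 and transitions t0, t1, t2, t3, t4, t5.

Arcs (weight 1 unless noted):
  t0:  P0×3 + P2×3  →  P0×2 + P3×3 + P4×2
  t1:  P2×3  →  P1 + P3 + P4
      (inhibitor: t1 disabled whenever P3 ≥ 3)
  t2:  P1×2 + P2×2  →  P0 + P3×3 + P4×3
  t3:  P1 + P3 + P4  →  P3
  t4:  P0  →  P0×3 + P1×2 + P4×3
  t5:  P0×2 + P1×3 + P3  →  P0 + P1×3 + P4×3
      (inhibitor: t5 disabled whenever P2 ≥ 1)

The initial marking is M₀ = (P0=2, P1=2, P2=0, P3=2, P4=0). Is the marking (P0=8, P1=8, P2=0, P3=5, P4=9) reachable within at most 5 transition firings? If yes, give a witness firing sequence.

depth 0: 1 marking
depth 1: 2 markings reached so far
depth 2: 5 markings reached so far
depth 3: 11 markings reached so far
depth 4: 20 markings reached so far
depth 5: 30 markings reached so far
target is not among the 30 markings reachable within 5 steps

NO — not reachable within 5 firings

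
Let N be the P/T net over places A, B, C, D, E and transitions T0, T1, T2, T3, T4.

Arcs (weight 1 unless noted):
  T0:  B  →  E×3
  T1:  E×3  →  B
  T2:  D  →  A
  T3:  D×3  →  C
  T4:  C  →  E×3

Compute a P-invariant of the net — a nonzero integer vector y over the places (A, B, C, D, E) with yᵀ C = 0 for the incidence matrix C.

Incidence matrix C (rows=places, cols=transitions):
       T0   T1   T2   T3   T4
    A   0    0    1    0    0
    B  -1    1    0    0    0
    C   0    0    0    1   -1
    D   0    0   -1   -3    0
    E   3   -3    0    0    3

Candidate y = [1, 3, 3, 1, 1]; check y·C column-wise:
  col T0: 1·0 + 3·-1 + 3·0 + 1·0 + 1·3 = 0
  col T1: 1·0 + 3·1 + 3·0 + 1·0 + 1·-3 = 0
  col T2: 1·1 + 3·0 + 3·0 + 1·-1 + 1·0 = 0
  col T3: 1·0 + 3·0 + 3·1 + 1·-3 + 1·0 = 0
  col T4: 1·0 + 3·0 + 3·-1 + 1·0 + 1·3 = 0

y = (A:1, B:3, C:3, D:1, E:1)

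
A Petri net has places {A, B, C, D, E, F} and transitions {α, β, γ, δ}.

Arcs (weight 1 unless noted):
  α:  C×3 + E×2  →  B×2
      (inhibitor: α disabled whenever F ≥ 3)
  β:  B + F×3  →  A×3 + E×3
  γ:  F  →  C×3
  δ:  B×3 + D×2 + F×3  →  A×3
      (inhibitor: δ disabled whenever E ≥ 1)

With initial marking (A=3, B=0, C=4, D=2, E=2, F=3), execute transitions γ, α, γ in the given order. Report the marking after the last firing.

(A=3, B=2, C=7, D=2, E=0, F=1)

step 1: fire γ:  (A=3, B=0, C=4, D=2, E=2, F=3) → (A=3, B=0, C=7, D=2, E=2, F=2)
step 2: fire α:  (A=3, B=0, C=7, D=2, E=2, F=2) → (A=3, B=2, C=4, D=2, E=0, F=2)
step 3: fire γ:  (A=3, B=2, C=4, D=2, E=0, F=2) → (A=3, B=2, C=7, D=2, E=0, F=1)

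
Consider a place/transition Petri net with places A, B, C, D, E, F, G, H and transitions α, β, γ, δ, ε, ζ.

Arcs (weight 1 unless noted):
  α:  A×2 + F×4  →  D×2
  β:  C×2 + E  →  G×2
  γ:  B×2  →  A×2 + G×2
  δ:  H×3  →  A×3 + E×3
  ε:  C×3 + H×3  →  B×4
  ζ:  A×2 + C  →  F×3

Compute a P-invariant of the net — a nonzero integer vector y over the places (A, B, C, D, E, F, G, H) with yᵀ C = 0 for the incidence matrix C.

Incidence matrix C (rows=places, cols=transitions):
        α    β    γ    δ    ε    ζ
    A  -2    0    2    3    0   -2
    B   0    0   -2    0    4    0
    C   0   -2    0    0   -3   -1
    D   2    0    0    0    0    0
    E   0   -1    0    3    0    0
    F  -4    0    0    0    0    3
    G   0    2    2    0    0    0
    H   0    0    0   -3   -3    0

Candidate y = [2, -3, -4, 2, -2, 0, -5, 0]; check y·C column-wise:
  col α: 2·-2 + -3·0 + -4·0 + 2·2 + -2·0 + 0·-4 + -5·0 = 0
  col β: 2·0 + -3·0 + -4·-2 + 2·0 + -2·-1 + -5·2 = 0
  col γ: 2·2 + -3·-2 + -4·0 + 2·0 + -2·0 + -5·2 = 0
  col δ: 2·3 + -3·0 + -4·0 + 2·0 + -2·3 + -5·0 + 0·-3 = 0
  col ε: 2·0 + -3·4 + -4·-3 + 2·0 + -2·0 + -5·0 + 0·-3 = 0
  col ζ: 2·-2 + -3·0 + -4·-1 + 2·0 + -2·0 + 0·3 + -5·0 = 0

y = (A:2, B:-3, C:-4, D:2, E:-2, F:0, G:-5, H:0)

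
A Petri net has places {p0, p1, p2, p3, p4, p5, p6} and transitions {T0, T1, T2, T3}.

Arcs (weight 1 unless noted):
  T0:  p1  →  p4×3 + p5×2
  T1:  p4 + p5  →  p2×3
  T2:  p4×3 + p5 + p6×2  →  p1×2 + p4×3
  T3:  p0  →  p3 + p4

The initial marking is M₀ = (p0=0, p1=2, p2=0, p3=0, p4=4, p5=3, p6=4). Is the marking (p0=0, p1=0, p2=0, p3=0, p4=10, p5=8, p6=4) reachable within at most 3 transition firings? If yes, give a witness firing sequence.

depth 0: 1 marking
depth 1: 4 markings reached so far
depth 2: 10 markings reached so far
depth 3: 18 markings reached so far
target is not among the 18 markings reachable within 3 steps

NO — not reachable within 3 firings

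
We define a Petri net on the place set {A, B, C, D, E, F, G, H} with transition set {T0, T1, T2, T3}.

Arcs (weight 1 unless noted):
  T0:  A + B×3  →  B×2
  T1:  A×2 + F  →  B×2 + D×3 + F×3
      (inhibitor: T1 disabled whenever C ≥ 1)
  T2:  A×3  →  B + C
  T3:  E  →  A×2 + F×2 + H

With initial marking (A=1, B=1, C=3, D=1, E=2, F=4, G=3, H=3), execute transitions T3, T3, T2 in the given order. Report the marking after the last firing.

(A=2, B=2, C=4, D=1, E=0, F=8, G=3, H=5)

step 1: fire T3:  (A=1, B=1, C=3, D=1, E=2, F=4, G=3, H=3) → (A=3, B=1, C=3, D=1, E=1, F=6, G=3, H=4)
step 2: fire T3:  (A=3, B=1, C=3, D=1, E=1, F=6, G=3, H=4) → (A=5, B=1, C=3, D=1, E=0, F=8, G=3, H=5)
step 3: fire T2:  (A=5, B=1, C=3, D=1, E=0, F=8, G=3, H=5) → (A=2, B=2, C=4, D=1, E=0, F=8, G=3, H=5)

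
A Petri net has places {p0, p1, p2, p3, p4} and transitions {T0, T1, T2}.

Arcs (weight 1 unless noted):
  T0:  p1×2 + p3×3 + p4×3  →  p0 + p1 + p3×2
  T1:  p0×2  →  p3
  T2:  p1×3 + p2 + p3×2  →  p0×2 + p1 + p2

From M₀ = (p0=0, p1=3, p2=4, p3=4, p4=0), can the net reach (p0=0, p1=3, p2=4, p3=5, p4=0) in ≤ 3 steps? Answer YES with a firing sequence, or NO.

NO — not reachable within 3 firings

depth 0: 1 marking
depth 1: 2 markings reached so far
depth 2: 3 markings reached so far
depth 3: 3 markings reached so far
(frontier empty at depth 3; search complete)
target is not among the 3 markings reachable within 3 steps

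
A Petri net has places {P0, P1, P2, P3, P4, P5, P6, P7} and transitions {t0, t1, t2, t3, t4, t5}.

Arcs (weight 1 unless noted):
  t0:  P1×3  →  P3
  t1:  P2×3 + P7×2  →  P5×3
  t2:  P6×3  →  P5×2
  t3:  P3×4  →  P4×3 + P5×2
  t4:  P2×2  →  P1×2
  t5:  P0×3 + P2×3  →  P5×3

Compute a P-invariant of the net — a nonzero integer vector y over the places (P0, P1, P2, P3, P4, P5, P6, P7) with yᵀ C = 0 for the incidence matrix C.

y = (P0:0, P1:3, P2:3, P3:9, P4:10, P5:3, P6:2, P7:0)

Incidence matrix C (rows=places, cols=transitions):
       t0   t1   t2   t3   t4   t5
   P0   0    0    0    0    0   -3
   P1  -3    0    0    0    2    0
   P2   0   -3    0    0   -2   -3
   P3   1    0    0   -4    0    0
   P4   0    0    0    3    0    0
   P5   0    3    2    2    0    3
   P6   0    0   -3    0    0    0
   P7   0   -2    0    0    0    0

Candidate y = [0, 3, 3, 9, 10, 3, 2, 0]; check y·C column-wise:
  col t0: 3·-3 + 3·0 + 9·1 + 10·0 + 3·0 + 2·0 = 0
  col t1: 3·0 + 3·-3 + 9·0 + 10·0 + 3·3 + 2·0 + 0·-2 = 0
  col t2: 3·0 + 3·0 + 9·0 + 10·0 + 3·2 + 2·-3 = 0
  col t3: 3·0 + 3·0 + 9·-4 + 10·3 + 3·2 + 2·0 = 0
  col t4: 3·2 + 3·-2 + 9·0 + 10·0 + 3·0 + 2·0 = 0
  col t5: 0·-3 + 3·0 + 3·-3 + 9·0 + 10·0 + 3·3 + 2·0 = 0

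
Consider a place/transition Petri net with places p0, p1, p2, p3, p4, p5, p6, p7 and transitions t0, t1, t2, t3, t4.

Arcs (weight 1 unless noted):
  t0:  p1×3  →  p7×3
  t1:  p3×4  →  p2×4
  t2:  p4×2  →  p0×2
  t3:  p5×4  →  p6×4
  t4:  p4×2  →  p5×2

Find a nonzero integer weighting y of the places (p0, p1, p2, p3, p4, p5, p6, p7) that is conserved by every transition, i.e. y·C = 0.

y = (p0:0, p1:0, p2:1, p3:1, p4:0, p5:0, p6:0, p7:0)

Incidence matrix C (rows=places, cols=transitions):
       t0   t1   t2   t3   t4
   p0   0    0    2    0    0
   p1  -3    0    0    0    0
   p2   0    4    0    0    0
   p3   0   -4    0    0    0
   p4   0    0   -2    0   -2
   p5   0    0    0   -4    2
   p6   0    0    0    4    0
   p7   3    0    0    0    0

Candidate y = [0, 0, 1, 1, 0, 0, 0, 0]; check y·C column-wise:
  col t0: 0·-3 + 1·0 + 1·0 + 0·3 = 0
  col t1: 1·4 + 1·-4 = 0
  col t2: 0·2 + 1·0 + 1·0 + 0·-2 = 0
  col t3: 1·0 + 1·0 + 0·-4 + 0·4 = 0
  col t4: 1·0 + 1·0 + 0·-2 + 0·2 = 0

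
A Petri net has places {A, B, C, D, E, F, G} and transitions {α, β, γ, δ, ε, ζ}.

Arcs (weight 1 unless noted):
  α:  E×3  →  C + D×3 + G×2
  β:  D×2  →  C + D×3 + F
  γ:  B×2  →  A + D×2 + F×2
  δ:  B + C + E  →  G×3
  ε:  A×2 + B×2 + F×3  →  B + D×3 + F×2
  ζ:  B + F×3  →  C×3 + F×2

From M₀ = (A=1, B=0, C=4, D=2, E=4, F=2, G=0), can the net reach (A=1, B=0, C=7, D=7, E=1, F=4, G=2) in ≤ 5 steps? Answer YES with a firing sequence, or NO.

step 1: fire α:  (A=1, B=0, C=4, D=2, E=4, F=2, G=0) → (A=1, B=0, C=5, D=5, E=1, F=2, G=2)
step 2: fire β:  (A=1, B=0, C=5, D=5, E=1, F=2, G=2) → (A=1, B=0, C=6, D=6, E=1, F=3, G=2)
step 3: fire β:  (A=1, B=0, C=6, D=6, E=1, F=3, G=2) → (A=1, B=0, C=7, D=7, E=1, F=4, G=2)

YES — reachable via ⟨α, β, β⟩ (3 firings)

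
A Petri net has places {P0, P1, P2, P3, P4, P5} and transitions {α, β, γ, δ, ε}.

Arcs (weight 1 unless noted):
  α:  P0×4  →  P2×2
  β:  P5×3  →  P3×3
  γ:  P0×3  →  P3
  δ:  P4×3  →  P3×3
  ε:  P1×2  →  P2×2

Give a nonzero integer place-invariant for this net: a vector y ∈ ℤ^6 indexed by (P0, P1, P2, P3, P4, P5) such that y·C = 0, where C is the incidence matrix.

Incidence matrix C (rows=places, cols=transitions):
        α    β    γ    δ    ε
   P0  -4    0   -3    0    0
   P1   0    0    0    0   -2
   P2   2    0    0    0    2
   P3   0    3    1    3    0
   P4   0    0    0   -3    0
   P5   0   -3    0    0    0

Candidate y = [1, 2, 2, 3, 3, 3]; check y·C column-wise:
  col α: 1·-4 + 2·0 + 2·2 + 3·0 + 3·0 + 3·0 = 0
  col β: 1·0 + 2·0 + 2·0 + 3·3 + 3·0 + 3·-3 = 0
  col γ: 1·-3 + 2·0 + 2·0 + 3·1 + 3·0 + 3·0 = 0
  col δ: 1·0 + 2·0 + 2·0 + 3·3 + 3·-3 + 3·0 = 0
  col ε: 1·0 + 2·-2 + 2·2 + 3·0 + 3·0 + 3·0 = 0

y = (P0:1, P1:2, P2:2, P3:3, P4:3, P5:3)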